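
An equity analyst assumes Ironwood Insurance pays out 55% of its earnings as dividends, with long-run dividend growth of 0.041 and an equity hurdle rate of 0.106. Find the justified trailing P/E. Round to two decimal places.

Justified trailing P/E = b(1+g)/(r−g) = 0.55×(1+0.041)/(0.106−0.041) = 8.8085

8.81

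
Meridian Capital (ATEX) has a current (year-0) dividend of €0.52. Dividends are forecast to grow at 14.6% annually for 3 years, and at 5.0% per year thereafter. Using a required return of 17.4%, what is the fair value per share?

Two-stage DDM. Project D₁…D_3 at 0.146, terminal growth 0.05, discount at r = 0.174.
D_1 = 0.5959
D_2 = 0.6829
D_3 = 0.7826
Terminal value at t=3: TV = D_4/(r−g) = 0.8218/(0.174−0.05) = 6.6271
P₀ = 0.5959/(1+0.174)^1 + 0.6829/(1+0.174)^2 + 0.7826/(1+0.174)^3 + 6.6271/(1+0.174)^3 = 5.5824

€5.58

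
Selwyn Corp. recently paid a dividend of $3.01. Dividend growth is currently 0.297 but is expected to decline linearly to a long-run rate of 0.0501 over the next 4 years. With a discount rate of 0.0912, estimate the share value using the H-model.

H-model: P₀ = D₀[(1+g_L) + H(g_S−g_L)]/(r−g_L), with H = 4/2 = 2.
P₀ = 3.01 × [(1+0.0501) + 2×(0.297−0.0501)] / (0.0912−0.0501)
   = 3.01 × 1.5439 / 0.0411 = 113.0691

$113.07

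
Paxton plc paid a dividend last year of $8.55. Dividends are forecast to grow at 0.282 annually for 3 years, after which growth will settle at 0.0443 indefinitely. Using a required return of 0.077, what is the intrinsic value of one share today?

$497.25

Two-stage DDM. Project D₁…D_3 at 0.282, terminal growth 0.0443, discount at r = 0.077.
D_1 = 10.9611
D_2 = 14.0521
D_3 = 18.0148
Terminal value at t=3: TV = D_4/(r−g) = 18.8129/(0.077−0.0443) = 575.3177
P₀ = 10.9611/(1+0.077)^1 + 14.0521/(1+0.077)^2 + 18.0148/(1+0.077)^3 + 575.3177/(1+0.077)^3 = 497.2455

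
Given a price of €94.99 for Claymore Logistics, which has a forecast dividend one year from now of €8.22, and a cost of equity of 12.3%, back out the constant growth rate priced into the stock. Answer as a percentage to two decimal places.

From P₀ = D₁/(r − g), the implied growth is g = r − D₁/P₀.
g = 0.123 − 8.22/94.99 = 0.123 − 0.08654 = 0.03646

3.65%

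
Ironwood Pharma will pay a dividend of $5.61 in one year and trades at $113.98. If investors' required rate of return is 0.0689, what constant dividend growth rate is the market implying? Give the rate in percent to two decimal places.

1.97%

From P₀ = D₁/(r − g), the implied growth is g = r − D₁/P₀.
g = 0.0689 − 5.61/113.98 = 0.0689 − 0.04922 = 0.01968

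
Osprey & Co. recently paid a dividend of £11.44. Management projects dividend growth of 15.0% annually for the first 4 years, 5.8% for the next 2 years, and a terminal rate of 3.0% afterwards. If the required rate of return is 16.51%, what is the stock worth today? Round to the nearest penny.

£131.37

Three-stage DDM. Project D₁…D_6; terminal Gordon value at t=6 with g = 0.03; discount at r = 0.1651.
D_1 = 13.1560
D_2 = 15.1294
D_3 = 17.3988
D_4 = 20.0086
D_5 = 21.1691
D_6 = 22.3969
TV_6 = 23.0689/(0.1651−0.03) = 170.7539
P₀ = Σ Dₜ/(1+r)ᵗ + TV_6/(1+r)^6 = 131.3745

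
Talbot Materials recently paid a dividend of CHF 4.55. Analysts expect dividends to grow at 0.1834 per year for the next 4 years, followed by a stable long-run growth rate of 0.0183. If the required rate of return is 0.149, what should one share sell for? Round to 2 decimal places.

Two-stage DDM. Project D₁…D_4 at 0.1834, terminal growth 0.0183, discount at r = 0.149.
D_1 = 5.3845
D_2 = 6.3720
D_3 = 7.5406
D_4 = 8.9235
Terminal value at t=4: TV = D_5/(r−g) = 9.0869/(0.149−0.0183) = 69.5245
P₀ = 5.3845/(1+0.149)^1 + 6.3720/(1+0.149)^2 + 7.5406/(1+0.149)^3 + 8.9235/(1+0.149)^4 + 69.5245/(1+0.149)^4 = 59.4930

CHF 59.49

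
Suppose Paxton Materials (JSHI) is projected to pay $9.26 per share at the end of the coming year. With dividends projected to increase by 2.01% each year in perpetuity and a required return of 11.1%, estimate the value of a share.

$101.87

Gordon growth model: P₀ = D₁/(r − g), with D₁ = 9.26 given directly.
P₀ = 9.2600 / (0.111 − 0.0201) = 9.2600 / 0.0909 = 101.8702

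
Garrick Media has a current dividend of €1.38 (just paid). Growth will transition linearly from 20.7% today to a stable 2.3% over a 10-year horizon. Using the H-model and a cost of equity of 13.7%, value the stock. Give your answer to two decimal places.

€23.52

H-model: P₀ = D₀[(1+g_L) + H(g_S−g_L)]/(r−g_L), with H = 10/2 = 5.
P₀ = 1.38 × [(1+0.023) + 5×(0.207−0.023)] / (0.137−0.023)
   = 1.38 × 1.9430 / 0.114 = 23.5205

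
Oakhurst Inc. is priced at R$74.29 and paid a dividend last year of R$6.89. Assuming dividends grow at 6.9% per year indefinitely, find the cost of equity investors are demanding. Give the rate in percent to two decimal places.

Rearranging the constant-growth DDM: r = D₁/P₀ + g.
D₁ = 6.89 × (1 + 0.069) = 7.3654.
r = 7.3654 / 74.29 + 0.069 = 0.09914 + 0.069 = 0.16814

16.81%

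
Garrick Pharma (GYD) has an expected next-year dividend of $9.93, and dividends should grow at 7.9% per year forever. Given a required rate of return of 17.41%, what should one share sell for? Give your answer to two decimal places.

$104.42

Gordon growth model: P₀ = D₁/(r − g), with D₁ = 9.93 given directly.
P₀ = 9.9300 / (0.1741 − 0.079) = 9.9300 / 0.0951 = 104.4164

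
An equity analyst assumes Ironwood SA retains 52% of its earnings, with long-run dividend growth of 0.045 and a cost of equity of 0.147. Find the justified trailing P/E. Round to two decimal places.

4.92

Payout ratio b = 1 − 0.52 = 0.48.
Justified trailing P/E = b(1+g)/(r−g) = 0.48×(1+0.045)/(0.147−0.045) = 4.9176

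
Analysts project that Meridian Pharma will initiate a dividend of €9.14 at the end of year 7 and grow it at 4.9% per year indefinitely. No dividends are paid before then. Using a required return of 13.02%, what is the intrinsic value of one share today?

Deferred-dividend DDM. At t=6 the remaining stream is a growing perpetuity with first payment D_7 = 9.14.
V_6 = D_7/(r−g) = 9.14/(0.1302−0.049) = 112.5616
P₀ = V_6/(1+r)^6 = 112.5616/(1+0.1302)^6 = 54.0080

€54.01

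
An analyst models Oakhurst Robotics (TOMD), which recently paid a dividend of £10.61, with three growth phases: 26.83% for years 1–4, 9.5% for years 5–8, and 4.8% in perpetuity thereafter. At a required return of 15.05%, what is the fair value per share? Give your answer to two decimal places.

£241.41

Three-stage DDM. Project D₁…D_8; terminal Gordon value at t=8 with g = 0.048; discount at r = 0.1505.
D_1 = 13.4567
D_2 = 17.0671
D_3 = 21.6462
D_4 = 27.4539
D_5 = 30.0620
D_6 = 32.9179
D_7 = 36.0451
D_8 = 39.4693
TV_8 = 41.3639/(0.1505−0.048) = 403.5499
P₀ = Σ Dₜ/(1+r)ᵗ + TV_8/(1+r)^8 = 241.4125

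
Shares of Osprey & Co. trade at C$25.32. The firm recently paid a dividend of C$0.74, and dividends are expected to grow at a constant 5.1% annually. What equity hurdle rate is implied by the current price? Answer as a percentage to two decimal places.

8.17%

Rearranging the constant-growth DDM: r = D₁/P₀ + g.
D₁ = 0.74 × (1 + 0.051) = 0.7777.
r = 0.7777 / 25.32 + 0.051 = 0.03072 + 0.051 = 0.08172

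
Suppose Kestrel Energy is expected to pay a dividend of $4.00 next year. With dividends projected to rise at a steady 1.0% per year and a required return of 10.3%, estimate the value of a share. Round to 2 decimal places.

Gordon growth model: P₀ = D₁/(r − g), with D₁ = 4.00 given directly.
P₀ = 4.0000 / (0.103 − 0.01) = 4.0000 / 0.093 = 43.0108

$43.01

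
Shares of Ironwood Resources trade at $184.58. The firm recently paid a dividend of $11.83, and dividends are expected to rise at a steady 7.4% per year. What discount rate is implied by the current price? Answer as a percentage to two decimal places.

Rearranging the constant-growth DDM: r = D₁/P₀ + g.
D₁ = 11.83 × (1 + 0.074) = 12.7054.
r = 12.7054 / 184.58 + 0.074 = 0.06883 + 0.074 = 0.14283

14.28%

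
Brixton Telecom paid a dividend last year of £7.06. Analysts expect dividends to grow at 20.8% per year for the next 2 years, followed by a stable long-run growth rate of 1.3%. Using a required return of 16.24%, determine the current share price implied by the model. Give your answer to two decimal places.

£66.66

Two-stage DDM. Project D₁…D_2 at 0.208, terminal growth 0.013, discount at r = 0.1624.
D_1 = 8.5285
D_2 = 10.3024
Terminal value at t=2: TV = D_3/(r−g) = 10.4363/(0.1624−0.013) = 69.8550
P₀ = 8.5285/(1+0.1624)^1 + 10.3024/(1+0.1624)^2 + 69.8550/(1+0.1624)^2 = 66.6612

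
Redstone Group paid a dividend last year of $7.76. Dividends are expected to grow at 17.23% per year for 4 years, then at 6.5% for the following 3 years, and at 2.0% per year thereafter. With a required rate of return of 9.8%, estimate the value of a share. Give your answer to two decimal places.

$185.45

Three-stage DDM. Project D₁…D_7; terminal Gordon value at t=7 with g = 0.02; discount at r = 0.098.
D_1 = 9.0970
D_2 = 10.6645
D_3 = 12.5020
D_4 = 14.6560
D_5 = 15.6087
D_6 = 16.6233
D_7 = 17.7038
TV_7 = 18.0578/(0.098−0.02) = 231.5108
P₀ = Σ Dₜ/(1+r)ᵗ + TV_7/(1+r)^7 = 185.4514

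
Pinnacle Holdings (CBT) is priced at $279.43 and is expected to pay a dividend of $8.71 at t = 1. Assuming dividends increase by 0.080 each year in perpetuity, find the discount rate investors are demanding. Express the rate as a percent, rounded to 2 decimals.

11.12%

Rearranging the constant-growth DDM: r = D₁/P₀ + g.
r = 8.7100 / 279.43 + 0.08 = 0.03117 + 0.08 = 0.11117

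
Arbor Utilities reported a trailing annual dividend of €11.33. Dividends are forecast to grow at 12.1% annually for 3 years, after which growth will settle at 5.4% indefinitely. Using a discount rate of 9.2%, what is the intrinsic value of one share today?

Two-stage DDM. Project D₁…D_3 at 0.121, terminal growth 0.054, discount at r = 0.092.
D_1 = 12.7009
D_2 = 14.2377
D_3 = 15.9605
Terminal value at t=3: TV = D_4/(r−g) = 16.8224/(0.092−0.054) = 442.6941
P₀ = 12.7009/(1+0.092)^1 + 14.2377/(1+0.092)^2 + 15.9605/(1+0.092)^3 + 442.6941/(1+0.092)^3 = 375.7938

€375.79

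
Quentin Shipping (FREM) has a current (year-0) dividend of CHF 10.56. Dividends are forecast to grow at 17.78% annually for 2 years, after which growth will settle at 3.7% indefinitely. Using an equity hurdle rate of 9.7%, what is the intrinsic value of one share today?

Two-stage DDM. Project D₁…D_2 at 0.1778, terminal growth 0.037, discount at r = 0.097.
D_1 = 12.4376
D_2 = 14.6490
Terminal value at t=2: TV = D_3/(r−g) = 15.1910/(0.097−0.037) = 253.1830
P₀ = 12.4376/(1+0.097)^1 + 14.6490/(1+0.097)^2 + 253.1830/(1+0.097)^2 = 233.8988

CHF 233.90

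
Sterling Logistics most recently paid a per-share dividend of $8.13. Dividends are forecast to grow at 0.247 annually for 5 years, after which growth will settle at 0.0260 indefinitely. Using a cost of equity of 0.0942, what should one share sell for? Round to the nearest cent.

$296.33

Two-stage DDM. Project D₁…D_5 at 0.247, terminal growth 0.026, discount at r = 0.0942.
D_1 = 10.1381
D_2 = 12.6422
D_3 = 15.7649
D_4 = 19.6588
D_5 = 24.5145
Terminal value at t=5: TV = D_6/(r−g) = 25.1519/(0.0942−0.026) = 368.7957
P₀ = 10.1381/(1+0.0942)^1 + 12.6422/(1+0.0942)^2 + 15.7649/(1+0.0942)^3 + 19.6588/(1+0.0942)^4 + 24.5145/(1+0.0942)^5 + 368.7957/(1+0.0942)^5 = 296.3285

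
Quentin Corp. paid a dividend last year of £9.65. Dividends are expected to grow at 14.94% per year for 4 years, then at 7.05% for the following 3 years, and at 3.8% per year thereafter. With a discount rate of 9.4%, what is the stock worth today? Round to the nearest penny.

£281.72

Three-stage DDM. Project D₁…D_7; terminal Gordon value at t=7 with g = 0.038; discount at r = 0.094.
D_1 = 11.0917
D_2 = 12.7488
D_3 = 14.6535
D_4 = 16.8427
D_5 = 18.0301
D_6 = 19.3012
D_7 = 20.6620
TV_7 = 21.4471/(0.094−0.038) = 382.9847
P₀ = Σ Dₜ/(1+r)ᵗ + TV_7/(1+r)^7 = 281.7235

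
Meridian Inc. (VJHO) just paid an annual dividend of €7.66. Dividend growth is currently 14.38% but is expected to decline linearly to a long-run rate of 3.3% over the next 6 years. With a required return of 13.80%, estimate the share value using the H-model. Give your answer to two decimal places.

H-model: P₀ = D₀[(1+g_L) + H(g_S−g_L)]/(r−g_L), with H = 6/2 = 3.
P₀ = 7.66 × [(1+0.033) + 3×(0.1438−0.033)] / (0.138−0.033)
   = 7.66 × 1.3654 / 0.105 = 99.6092

€99.61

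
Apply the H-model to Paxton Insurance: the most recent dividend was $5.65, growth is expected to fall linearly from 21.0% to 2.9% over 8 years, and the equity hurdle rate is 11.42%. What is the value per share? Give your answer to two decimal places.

H-model: P₀ = D₀[(1+g_L) + H(g_S−g_L)]/(r−g_L), with H = 8/2 = 4.
P₀ = 5.65 × [(1+0.029) + 4×(0.21−0.029)] / (0.1142−0.029)
   = 5.65 × 1.7530 / 0.0852 = 116.2494

$116.25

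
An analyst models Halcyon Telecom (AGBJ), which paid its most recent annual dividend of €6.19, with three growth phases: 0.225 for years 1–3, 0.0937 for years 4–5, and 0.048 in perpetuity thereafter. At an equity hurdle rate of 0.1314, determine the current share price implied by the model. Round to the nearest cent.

Three-stage DDM. Project D₁…D_5; terminal Gordon value at t=5 with g = 0.048; discount at r = 0.1314.
D_1 = 7.5828
D_2 = 9.2889
D_3 = 11.3789
D_4 = 12.4451
D_5 = 13.6112
TV_5 = 14.2645/(0.1314−0.048) = 171.0372
P₀ = Σ Dₜ/(1+r)ᵗ + TV_5/(1+r)^5 = 129.0118

€129.01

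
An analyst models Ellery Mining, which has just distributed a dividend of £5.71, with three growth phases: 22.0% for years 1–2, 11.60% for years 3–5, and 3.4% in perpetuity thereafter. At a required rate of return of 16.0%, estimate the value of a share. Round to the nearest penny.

£76.02

Three-stage DDM. Project D₁…D_5; terminal Gordon value at t=5 with g = 0.034; discount at r = 0.16.
D_1 = 6.9662
D_2 = 8.4988
D_3 = 9.4846
D_4 = 10.5848
D_5 = 11.8127
TV_5 = 12.2143/(0.16−0.034) = 96.9390
P₀ = Σ Dₜ/(1+r)ᵗ + TV_5/(1+r)^5 = 76.0217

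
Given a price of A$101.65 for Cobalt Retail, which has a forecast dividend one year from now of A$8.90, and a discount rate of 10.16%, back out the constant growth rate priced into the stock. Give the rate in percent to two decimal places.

1.40%

From P₀ = D₁/(r − g), the implied growth is g = r − D₁/P₀.
g = 0.1016 − 8.90/101.65 = 0.1016 − 0.08756 = 0.01404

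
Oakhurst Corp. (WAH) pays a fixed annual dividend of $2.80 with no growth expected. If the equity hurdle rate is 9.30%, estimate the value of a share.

Zero-growth DDM (perpetuity): P₀ = D/r = 2.80 / 0.093 = 30.1075

$30.11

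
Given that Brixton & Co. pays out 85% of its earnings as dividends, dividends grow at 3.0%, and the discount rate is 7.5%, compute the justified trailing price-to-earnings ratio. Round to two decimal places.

19.46

Justified trailing P/E = b(1+g)/(r−g) = 0.85×(1+0.03)/(0.075−0.03) = 19.4556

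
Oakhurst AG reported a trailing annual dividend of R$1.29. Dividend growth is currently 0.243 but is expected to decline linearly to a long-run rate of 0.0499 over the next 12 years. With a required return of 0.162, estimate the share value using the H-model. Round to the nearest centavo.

R$25.41

H-model: P₀ = D₀[(1+g_L) + H(g_S−g_L)]/(r−g_L), with H = 12/2 = 6.
P₀ = 1.29 × [(1+0.0499) + 6×(0.243−0.0499)] / (0.162−0.0499)
   = 1.29 × 2.2085 / 0.1121 = 25.4145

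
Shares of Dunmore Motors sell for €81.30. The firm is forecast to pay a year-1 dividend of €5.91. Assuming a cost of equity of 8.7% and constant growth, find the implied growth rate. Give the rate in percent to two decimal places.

From P₀ = D₁/(r − g), the implied growth is g = r − D₁/P₀.
g = 0.087 − 5.91/81.30 = 0.087 − 0.07269 = 0.01431

1.43%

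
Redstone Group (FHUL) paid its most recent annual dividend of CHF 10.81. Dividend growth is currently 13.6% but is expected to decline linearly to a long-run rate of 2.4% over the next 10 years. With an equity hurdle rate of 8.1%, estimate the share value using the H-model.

CHF 300.40

H-model: P₀ = D₀[(1+g_L) + H(g_S−g_L)]/(r−g_L), with H = 10/2 = 5.
P₀ = 10.81 × [(1+0.024) + 5×(0.136−0.024)] / (0.081−0.024)
   = 10.81 × 1.5840 / 0.057 = 300.4042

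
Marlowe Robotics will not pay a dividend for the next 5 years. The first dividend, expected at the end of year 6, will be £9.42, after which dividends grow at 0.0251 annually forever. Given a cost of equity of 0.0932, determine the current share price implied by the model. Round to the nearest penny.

Deferred-dividend DDM. At t=5 the remaining stream is a growing perpetuity with first payment D_6 = 9.42.
V_5 = D_6/(r−g) = 9.42/(0.0932−0.0251) = 138.3260
P₀ = V_5/(1+r)^5 = 138.3260/(1+0.0932)^5 = 88.5943

£88.59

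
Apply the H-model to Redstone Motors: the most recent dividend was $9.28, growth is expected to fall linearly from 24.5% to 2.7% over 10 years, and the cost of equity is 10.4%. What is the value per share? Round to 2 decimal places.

H-model: P₀ = D₀[(1+g_L) + H(g_S−g_L)]/(r−g_L), with H = 10/2 = 5.
P₀ = 9.28 × [(1+0.027) + 5×(0.245−0.027)] / (0.104−0.027)
   = 9.28 × 2.1170 / 0.077 = 255.1397

$255.14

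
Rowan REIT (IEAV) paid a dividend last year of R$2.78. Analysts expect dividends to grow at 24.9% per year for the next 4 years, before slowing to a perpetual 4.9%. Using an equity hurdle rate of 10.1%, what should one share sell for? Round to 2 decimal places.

Two-stage DDM. Project D₁…D_4 at 0.249, terminal growth 0.049, discount at r = 0.101.
D_1 = 3.4722
D_2 = 4.3368
D_3 = 5.4167
D_4 = 6.7654
Terminal value at t=4: TV = D_5/(r−g) = 7.0969/(0.101−0.049) = 136.4793
P₀ = 3.4722/(1+0.101)^1 + 4.3368/(1+0.101)^2 + 5.4167/(1+0.101)^3 + 6.7654/(1+0.101)^4 + 136.4793/(1+0.101)^4 = 108.2729

R$108.27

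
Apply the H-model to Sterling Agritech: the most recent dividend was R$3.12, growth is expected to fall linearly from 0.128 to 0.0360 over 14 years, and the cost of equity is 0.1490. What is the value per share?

H-model: P₀ = D₀[(1+g_L) + H(g_S−g_L)]/(r−g_L), with H = 14/2 = 7.
P₀ = 3.12 × [(1+0.036) + 7×(0.128−0.036)] / (0.149−0.036)
   = 3.12 × 1.6800 / 0.113 = 46.3858

R$46.39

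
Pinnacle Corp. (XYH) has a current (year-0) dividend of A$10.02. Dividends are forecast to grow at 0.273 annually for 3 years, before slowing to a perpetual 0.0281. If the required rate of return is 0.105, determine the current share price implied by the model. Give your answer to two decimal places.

Two-stage DDM. Project D₁…D_3 at 0.273, terminal growth 0.0281, discount at r = 0.105.
D_1 = 12.7555
D_2 = 16.2377
D_3 = 20.6706
Terminal value at t=3: TV = D_4/(r−g) = 21.2514/(0.105−0.0281) = 276.3516
P₀ = 12.7555/(1+0.105)^1 + 16.2377/(1+0.105)^2 + 20.6706/(1+0.105)^3 + 276.3516/(1+0.105)^3 = 244.9834

A$244.98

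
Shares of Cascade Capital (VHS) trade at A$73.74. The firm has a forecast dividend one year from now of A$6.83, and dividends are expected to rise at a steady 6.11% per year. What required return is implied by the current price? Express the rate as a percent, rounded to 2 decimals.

Rearranging the constant-growth DDM: r = D₁/P₀ + g.
r = 6.8300 / 73.74 + 0.0611 = 0.09262 + 0.0611 = 0.15372

15.37%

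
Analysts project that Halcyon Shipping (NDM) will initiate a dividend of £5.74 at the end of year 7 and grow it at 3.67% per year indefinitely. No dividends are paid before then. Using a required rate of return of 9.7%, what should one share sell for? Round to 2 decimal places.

Deferred-dividend DDM. At t=6 the remaining stream is a growing perpetuity with first payment D_7 = 5.74.
V_6 = D_7/(r−g) = 5.74/(0.097−0.0367) = 95.1907
P₀ = V_6/(1+r)^6 = 95.1907/(1+0.097)^6 = 54.6204

£54.62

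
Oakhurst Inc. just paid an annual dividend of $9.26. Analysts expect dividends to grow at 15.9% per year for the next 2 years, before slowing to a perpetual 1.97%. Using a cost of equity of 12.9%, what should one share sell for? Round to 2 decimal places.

$110.31

Two-stage DDM. Project D₁…D_2 at 0.159, terminal growth 0.0197, discount at r = 0.129.
D_1 = 10.7323
D_2 = 12.4388
Terminal value at t=2: TV = D_3/(r−g) = 12.6838/(0.129−0.0197) = 116.0460
P₀ = 10.7323/(1+0.129)^1 + 12.4388/(1+0.129)^2 + 116.0460/(1+0.129)^2 = 110.3068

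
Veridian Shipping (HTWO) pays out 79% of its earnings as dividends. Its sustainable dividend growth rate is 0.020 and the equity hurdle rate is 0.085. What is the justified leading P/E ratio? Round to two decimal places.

Justified leading P/E = b/(r−g) = 0.79/(0.085−0.02) = 12.1538

12.15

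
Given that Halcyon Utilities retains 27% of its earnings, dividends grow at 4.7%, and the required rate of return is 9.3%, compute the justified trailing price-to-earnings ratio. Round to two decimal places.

16.62

Payout ratio b = 1 − 0.27 = 0.73.
Justified trailing P/E = b(1+g)/(r−g) = 0.73×(1+0.047)/(0.093−0.047) = 16.6154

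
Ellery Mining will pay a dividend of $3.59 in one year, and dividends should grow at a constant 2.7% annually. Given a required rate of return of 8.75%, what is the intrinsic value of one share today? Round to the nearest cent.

$59.34

Gordon growth model: P₀ = D₁/(r − g), with D₁ = 3.59 given directly.
P₀ = 3.5900 / (0.0875 − 0.027) = 3.5900 / 0.0605 = 59.3388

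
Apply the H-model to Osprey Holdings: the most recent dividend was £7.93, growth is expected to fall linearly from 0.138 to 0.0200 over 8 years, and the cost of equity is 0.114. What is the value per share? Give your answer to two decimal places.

H-model: P₀ = D₀[(1+g_L) + H(g_S−g_L)]/(r−g_L), with H = 8/2 = 4.
P₀ = 7.93 × [(1+0.02) + 4×(0.138−0.02)] / (0.114−0.02)
   = 7.93 × 1.4920 / 0.094 = 125.8677

£125.87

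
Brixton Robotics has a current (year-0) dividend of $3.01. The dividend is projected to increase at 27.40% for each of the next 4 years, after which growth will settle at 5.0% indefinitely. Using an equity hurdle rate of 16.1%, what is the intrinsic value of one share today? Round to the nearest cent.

$56.55

Two-stage DDM. Project D₁…D_4 at 0.274, terminal growth 0.05, discount at r = 0.161.
D_1 = 3.8347
D_2 = 4.8855
D_3 = 6.2241
D_4 = 7.9295
Terminal value at t=4: TV = D_5/(r−g) = 8.3259/(0.161−0.05) = 75.0085
P₀ = 3.8347/(1+0.161)^1 + 4.8855/(1+0.161)^2 + 6.2241/(1+0.161)^3 + 7.9295/(1+0.161)^4 + 75.0085/(1+0.161)^4 = 56.5529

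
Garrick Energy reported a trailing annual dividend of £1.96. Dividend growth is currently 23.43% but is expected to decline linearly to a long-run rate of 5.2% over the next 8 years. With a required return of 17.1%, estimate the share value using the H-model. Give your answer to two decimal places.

H-model: P₀ = D₀[(1+g_L) + H(g_S−g_L)]/(r−g_L), with H = 8/2 = 4.
P₀ = 1.96 × [(1+0.052) + 4×(0.2343−0.052)] / (0.171−0.052)
   = 1.96 × 1.7812 / 0.119 = 29.3374

£29.34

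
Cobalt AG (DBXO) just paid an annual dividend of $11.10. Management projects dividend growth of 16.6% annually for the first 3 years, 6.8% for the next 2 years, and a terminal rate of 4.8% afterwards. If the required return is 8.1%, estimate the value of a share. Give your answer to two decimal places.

Three-stage DDM. Project D₁…D_5; terminal Gordon value at t=5 with g = 0.048; discount at r = 0.081.
D_1 = 12.9426
D_2 = 15.0911
D_3 = 17.5962
D_4 = 18.7927
D_5 = 20.0706
TV_5 = 21.0340/(0.081−0.048) = 637.3947
P₀ = Σ Dₜ/(1+r)ᵗ + TV_5/(1+r)^5 = 497.9730

$497.97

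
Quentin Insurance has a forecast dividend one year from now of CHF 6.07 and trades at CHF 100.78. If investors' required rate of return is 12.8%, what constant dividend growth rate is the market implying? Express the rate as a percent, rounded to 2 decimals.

From P₀ = D₁/(r − g), the implied growth is g = r − D₁/P₀.
g = 0.128 − 6.07/100.78 = 0.128 − 0.06023 = 0.06777

6.78%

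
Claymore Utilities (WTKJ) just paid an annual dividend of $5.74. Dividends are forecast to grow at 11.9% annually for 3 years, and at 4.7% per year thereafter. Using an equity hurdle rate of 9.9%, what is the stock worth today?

$139.85

Two-stage DDM. Project D₁…D_3 at 0.119, terminal growth 0.047, discount at r = 0.099.
D_1 = 6.4231
D_2 = 7.1874
D_3 = 8.0427
Terminal value at t=3: TV = D_4/(r−g) = 8.4207/(0.099−0.047) = 161.9368
P₀ = 6.4231/(1+0.099)^1 + 7.1874/(1+0.099)^2 + 8.0427/(1+0.099)^3 + 161.9368/(1+0.099)^3 = 139.8523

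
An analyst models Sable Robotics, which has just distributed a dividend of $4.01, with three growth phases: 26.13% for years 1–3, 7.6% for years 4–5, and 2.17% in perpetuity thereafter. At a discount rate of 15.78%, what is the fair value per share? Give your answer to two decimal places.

Three-stage DDM. Project D₁…D_5; terminal Gordon value at t=5 with g = 0.0217; discount at r = 0.1578.
D_1 = 5.0578
D_2 = 6.3794
D_3 = 8.0464
D_4 = 8.6579
D_5 = 9.3159
TV_5 = 9.5180/(0.1578−0.0217) = 69.9342
P₀ = Σ Dₜ/(1+r)ᵗ + TV_5/(1+r)^5 = 57.2218

$57.22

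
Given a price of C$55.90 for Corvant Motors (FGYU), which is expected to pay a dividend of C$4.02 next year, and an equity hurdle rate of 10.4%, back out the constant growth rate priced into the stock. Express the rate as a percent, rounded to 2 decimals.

3.21%

From P₀ = D₁/(r − g), the implied growth is g = r − D₁/P₀.
g = 0.104 − 4.02/55.90 = 0.104 − 0.07191 = 0.03209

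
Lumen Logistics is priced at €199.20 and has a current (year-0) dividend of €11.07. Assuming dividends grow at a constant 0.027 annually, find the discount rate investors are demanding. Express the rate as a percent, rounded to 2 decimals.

8.41%

Rearranging the constant-growth DDM: r = D₁/P₀ + g.
D₁ = 11.07 × (1 + 0.027) = 11.3689.
r = 11.3689 / 199.20 + 0.027 = 0.05707 + 0.027 = 0.08407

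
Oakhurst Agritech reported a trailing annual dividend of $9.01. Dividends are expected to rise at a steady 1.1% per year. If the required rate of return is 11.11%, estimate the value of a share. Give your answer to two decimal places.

Gordon growth model: P₀ = D₁/(r − g). D₁ = 9.01 × (1 + 0.011) = 9.1091.
P₀ = 9.1091 / (0.1111 − 0.011) = 9.1091 / 0.1001 = 91.0001

$91.00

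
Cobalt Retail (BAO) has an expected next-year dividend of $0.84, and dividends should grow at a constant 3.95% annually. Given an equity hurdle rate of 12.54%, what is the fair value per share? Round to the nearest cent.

$9.78

Gordon growth model: P₀ = D₁/(r − g), with D₁ = 0.84 given directly.
P₀ = 0.8400 / (0.1254 − 0.0395) = 0.8400 / 0.0859 = 9.7788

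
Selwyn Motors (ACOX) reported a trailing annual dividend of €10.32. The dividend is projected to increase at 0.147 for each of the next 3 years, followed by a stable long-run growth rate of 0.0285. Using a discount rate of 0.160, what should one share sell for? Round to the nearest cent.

Two-stage DDM. Project D₁…D_3 at 0.147, terminal growth 0.0285, discount at r = 0.16.
D_1 = 11.8370
D_2 = 13.5771
D_3 = 15.5729
Terminal value at t=3: TV = D_4/(r−g) = 16.0167/(0.16−0.0285) = 121.8003
P₀ = 11.8370/(1+0.16)^1 + 13.5771/(1+0.16)^2 + 15.5729/(1+0.16)^3 + 121.8003/(1+0.16)^3 = 108.3036

€108.30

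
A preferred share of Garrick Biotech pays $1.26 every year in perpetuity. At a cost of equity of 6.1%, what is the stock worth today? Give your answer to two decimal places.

Zero-growth DDM (perpetuity): P₀ = D/r = 1.26 / 0.061 = 20.6557

$20.66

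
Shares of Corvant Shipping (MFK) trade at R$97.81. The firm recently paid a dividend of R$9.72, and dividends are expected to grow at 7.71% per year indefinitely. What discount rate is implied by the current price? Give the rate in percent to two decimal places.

18.41%

Rearranging the constant-growth DDM: r = D₁/P₀ + g.
D₁ = 9.72 × (1 + 0.0771) = 10.4694.
r = 10.4694 / 97.81 + 0.0771 = 0.10704 + 0.0771 = 0.18414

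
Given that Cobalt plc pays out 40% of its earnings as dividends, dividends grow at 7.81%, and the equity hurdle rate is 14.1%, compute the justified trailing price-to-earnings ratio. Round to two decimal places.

Justified trailing P/E = b(1+g)/(r−g) = 0.40×(1+0.0781)/(0.141−0.0781) = 6.8560

6.86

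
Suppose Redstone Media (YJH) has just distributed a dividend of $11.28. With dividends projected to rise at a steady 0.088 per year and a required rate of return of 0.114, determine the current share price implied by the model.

Gordon growth model: P₀ = D₁/(r − g). D₁ = 11.28 × (1 + 0.088) = 12.2726.
P₀ = 12.2726 / (0.114 − 0.088) = 12.2726 / 0.026 = 472.0246

$472.02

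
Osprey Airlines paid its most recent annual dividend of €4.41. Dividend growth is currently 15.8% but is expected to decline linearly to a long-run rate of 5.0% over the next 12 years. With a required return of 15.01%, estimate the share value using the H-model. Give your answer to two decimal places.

€74.81

H-model: P₀ = D₀[(1+g_L) + H(g_S−g_L)]/(r−g_L), with H = 12/2 = 6.
P₀ = 4.41 × [(1+0.05) + 6×(0.158−0.05)] / (0.1501−0.05)
   = 4.41 × 1.6980 / 0.1001 = 74.8070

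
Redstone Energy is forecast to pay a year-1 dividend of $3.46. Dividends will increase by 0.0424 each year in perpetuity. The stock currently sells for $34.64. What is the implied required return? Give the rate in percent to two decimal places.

Rearranging the constant-growth DDM: r = D₁/P₀ + g.
r = 3.4600 / 34.64 + 0.0424 = 0.09988 + 0.0424 = 0.14228

14.23%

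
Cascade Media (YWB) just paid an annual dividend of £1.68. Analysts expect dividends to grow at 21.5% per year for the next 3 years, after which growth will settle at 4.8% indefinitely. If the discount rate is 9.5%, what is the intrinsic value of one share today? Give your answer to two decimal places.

Two-stage DDM. Project D₁…D_3 at 0.215, terminal growth 0.048, discount at r = 0.095.
D_1 = 2.0412
D_2 = 2.4801
D_3 = 3.0133
Terminal value at t=3: TV = D_4/(r−g) = 3.1579/(0.095−0.048) = 67.1895
P₀ = 2.0412/(1+0.095)^1 + 2.4801/(1+0.095)^2 + 3.0133/(1+0.095)^3 + 67.1895/(1+0.095)^3 = 57.4027

£57.40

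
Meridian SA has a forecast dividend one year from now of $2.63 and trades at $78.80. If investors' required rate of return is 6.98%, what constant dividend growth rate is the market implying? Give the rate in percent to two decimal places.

From P₀ = D₁/(r − g), the implied growth is g = r − D₁/P₀.
g = 0.0698 − 2.63/78.80 = 0.0698 − 0.03338 = 0.03642

3.64%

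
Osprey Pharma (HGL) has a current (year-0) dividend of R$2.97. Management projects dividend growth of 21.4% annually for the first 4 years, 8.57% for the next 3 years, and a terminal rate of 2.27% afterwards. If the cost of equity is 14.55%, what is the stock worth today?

Three-stage DDM. Project D₁…D_7; terminal Gordon value at t=7 with g = 0.0227; discount at r = 0.1455.
D_1 = 3.6056
D_2 = 4.3772
D_3 = 5.3139
D_4 = 6.4511
D_5 = 7.0039
D_6 = 7.6042
D_7 = 8.2558
TV_7 = 8.4432/(0.1455−0.0227) = 68.7560
P₀ = Σ Dₜ/(1+r)ᵗ + TV_7/(1+r)^7 = 50.4395

R$50.44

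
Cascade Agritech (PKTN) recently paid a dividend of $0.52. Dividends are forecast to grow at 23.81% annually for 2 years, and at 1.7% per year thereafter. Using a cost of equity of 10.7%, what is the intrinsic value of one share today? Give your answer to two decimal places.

Two-stage DDM. Project D₁…D_2 at 0.2381, terminal growth 0.017, discount at r = 0.107.
D_1 = 0.6438
D_2 = 0.7971
Terminal value at t=2: TV = D_3/(r−g) = 0.8107/(0.107−0.017) = 9.0073
P₀ = 0.6438/(1+0.107)^1 + 0.7971/(1+0.107)^2 + 9.0073/(1+0.107)^2 = 8.5822

$8.58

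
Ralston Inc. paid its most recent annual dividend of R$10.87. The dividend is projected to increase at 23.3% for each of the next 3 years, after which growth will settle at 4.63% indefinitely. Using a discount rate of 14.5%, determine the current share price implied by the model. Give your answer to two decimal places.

R$181.78

Two-stage DDM. Project D₁…D_3 at 0.233, terminal growth 0.0463, discount at r = 0.145.
D_1 = 13.4027
D_2 = 16.5255
D_3 = 20.3760
Terminal value at t=3: TV = D_4/(r−g) = 21.3194/(0.145−0.0463) = 216.0020
P₀ = 13.4027/(1+0.145)^1 + 16.5255/(1+0.145)^2 + 20.3760/(1+0.145)^3 + 216.0020/(1+0.145)^3 = 181.7779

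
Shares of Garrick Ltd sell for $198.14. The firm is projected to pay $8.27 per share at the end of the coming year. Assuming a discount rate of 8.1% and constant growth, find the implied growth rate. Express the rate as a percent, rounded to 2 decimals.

3.93%

From P₀ = D₁/(r − g), the implied growth is g = r − D₁/P₀.
g = 0.081 − 8.27/198.14 = 0.081 − 0.04174 = 0.03926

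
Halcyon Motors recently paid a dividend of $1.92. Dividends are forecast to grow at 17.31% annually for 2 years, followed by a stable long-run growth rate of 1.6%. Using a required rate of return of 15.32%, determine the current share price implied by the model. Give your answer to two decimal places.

Two-stage DDM. Project D₁…D_2 at 0.1731, terminal growth 0.016, discount at r = 0.1532.
D_1 = 2.2524
D_2 = 2.6422
Terminal value at t=2: TV = D_3/(r−g) = 2.6845/(0.1532−0.016) = 19.5664
P₀ = 2.2524/(1+0.1532)^1 + 2.6422/(1+0.1532)^2 + 19.5664/(1+0.1532)^2 = 18.6530

$18.65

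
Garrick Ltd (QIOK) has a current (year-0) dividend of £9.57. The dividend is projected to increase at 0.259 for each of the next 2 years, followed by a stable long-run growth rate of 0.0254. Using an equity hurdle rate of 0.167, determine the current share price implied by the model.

£102.12

Two-stage DDM. Project D₁…D_2 at 0.259, terminal growth 0.0254, discount at r = 0.167.
D_1 = 12.0486
D_2 = 15.1692
Terminal value at t=2: TV = D_3/(r−g) = 15.5545/(0.167−0.0254) = 109.8483
P₀ = 12.0486/(1+0.167)^1 + 15.1692/(1+0.167)^2 + 109.8483/(1+0.167)^2 = 102.1216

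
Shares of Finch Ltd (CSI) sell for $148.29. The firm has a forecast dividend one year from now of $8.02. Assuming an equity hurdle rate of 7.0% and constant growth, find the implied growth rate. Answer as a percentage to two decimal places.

1.59%

From P₀ = D₁/(r − g), the implied growth is g = r − D₁/P₀.
g = 0.07 − 8.02/148.29 = 0.07 − 0.05408 = 0.01592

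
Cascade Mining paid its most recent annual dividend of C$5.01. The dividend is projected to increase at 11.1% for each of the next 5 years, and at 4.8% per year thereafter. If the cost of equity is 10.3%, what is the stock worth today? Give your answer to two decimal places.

C$124.58

Two-stage DDM. Project D₁…D_5 at 0.111, terminal growth 0.048, discount at r = 0.103.
D_1 = 5.5661
D_2 = 6.1839
D_3 = 6.8704
D_4 = 7.6330
D_5 = 8.4802
Terminal value at t=5: TV = D_6/(r−g) = 8.8873/(0.103−0.048) = 161.5871
P₀ = 5.5661/(1+0.103)^1 + 6.1839/(1+0.103)^2 + 6.8704/(1+0.103)^3 + 7.6330/(1+0.103)^4 + 8.4802/(1+0.103)^5 + 161.5871/(1+0.103)^5 = 124.5762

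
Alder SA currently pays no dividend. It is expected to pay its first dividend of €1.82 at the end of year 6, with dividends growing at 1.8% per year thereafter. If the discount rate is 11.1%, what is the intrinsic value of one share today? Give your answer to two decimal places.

Deferred-dividend DDM. At t=5 the remaining stream is a growing perpetuity with first payment D_6 = 1.82.
V_5 = D_6/(r−g) = 1.82/(0.111−0.018) = 19.5699
P₀ = V_5/(1+r)^5 = 19.5699/(1+0.111)^5 = 11.5616

€11.56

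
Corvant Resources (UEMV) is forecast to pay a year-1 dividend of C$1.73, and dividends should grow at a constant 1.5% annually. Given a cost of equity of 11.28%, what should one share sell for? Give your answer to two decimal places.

C$17.69

Gordon growth model: P₀ = D₁/(r − g), with D₁ = 1.73 given directly.
P₀ = 1.7300 / (0.1128 − 0.015) = 1.7300 / 0.0978 = 17.6892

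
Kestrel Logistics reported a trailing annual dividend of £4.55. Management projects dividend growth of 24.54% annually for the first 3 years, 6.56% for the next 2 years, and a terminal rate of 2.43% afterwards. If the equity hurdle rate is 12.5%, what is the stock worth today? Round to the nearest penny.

£84.50

Three-stage DDM. Project D₁…D_5; terminal Gordon value at t=5 with g = 0.0243; discount at r = 0.125.
D_1 = 5.6666
D_2 = 7.0571
D_3 = 8.7890
D_4 = 9.3655
D_5 = 9.9799
TV_5 = 10.2224/(0.125−0.0243) = 101.5136
P₀ = Σ Dₜ/(1+r)ᵗ + TV_5/(1+r)^5 = 84.5036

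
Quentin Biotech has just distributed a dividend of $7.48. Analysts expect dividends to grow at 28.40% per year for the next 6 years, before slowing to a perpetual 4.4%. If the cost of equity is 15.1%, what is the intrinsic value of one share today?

Two-stage DDM. Project D₁…D_6 at 0.284, terminal growth 0.044, discount at r = 0.151.
D_1 = 9.6043
D_2 = 12.3319
D_3 = 15.8342
D_4 = 20.3311
D_5 = 26.1052
D_6 = 33.5191
Terminal value at t=6: TV = D_7/(r−g) = 34.9939/(0.151−0.044) = 327.0457
P₀ = 9.6043/(1+0.151)^1 + 12.3319/(1+0.151)^2 + 15.8342/(1+0.151)^3 + 20.3311/(1+0.151)^4 + 26.1052/(1+0.151)^5 + 33.5191/(1+0.151)^6 + 327.0457/(1+0.151)^6 = 207.6149

$207.61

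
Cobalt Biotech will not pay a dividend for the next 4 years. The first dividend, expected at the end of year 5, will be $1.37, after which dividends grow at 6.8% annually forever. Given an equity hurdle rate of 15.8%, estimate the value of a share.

$8.47

Deferred-dividend DDM. At t=4 the remaining stream is a growing perpetuity with first payment D_5 = 1.37.
V_4 = D_5/(r−g) = 1.37/(0.158−0.068) = 15.2222
P₀ = V_4/(1+r)^4 = 15.2222/(1+0.158)^4 = 8.4653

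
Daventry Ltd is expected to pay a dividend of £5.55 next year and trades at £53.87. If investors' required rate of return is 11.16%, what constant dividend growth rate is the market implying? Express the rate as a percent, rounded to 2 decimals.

0.86%

From P₀ = D₁/(r − g), the implied growth is g = r − D₁/P₀.
g = 0.1116 − 5.55/53.87 = 0.1116 − 0.10303 = 0.00857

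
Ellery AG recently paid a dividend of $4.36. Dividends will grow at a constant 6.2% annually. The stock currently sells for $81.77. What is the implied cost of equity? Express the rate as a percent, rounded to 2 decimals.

Rearranging the constant-growth DDM: r = D₁/P₀ + g.
D₁ = 4.36 × (1 + 0.062) = 4.6303.
r = 4.6303 / 81.77 + 0.062 = 0.05663 + 0.062 = 0.11863

11.86%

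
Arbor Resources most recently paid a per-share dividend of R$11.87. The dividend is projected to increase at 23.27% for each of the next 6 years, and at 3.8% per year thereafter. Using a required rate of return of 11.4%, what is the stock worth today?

Two-stage DDM. Project D₁…D_6 at 0.2327, terminal growth 0.038, discount at r = 0.114.
D_1 = 14.6321
D_2 = 18.0371
D_3 = 22.2343
D_4 = 27.4082
D_5 = 33.7861
D_6 = 41.6481
Terminal value at t=6: TV = D_7/(r−g) = 43.2307/(0.114−0.038) = 568.8252
P₀ = 14.6321/(1+0.114)^1 + 18.0371/(1+0.114)^2 + 22.2343/(1+0.114)^3 + 27.4082/(1+0.114)^4 + 33.7861/(1+0.114)^5 + 41.6481/(1+0.114)^6 + 568.8252/(1+0.114)^6 = 400.6570

R$400.66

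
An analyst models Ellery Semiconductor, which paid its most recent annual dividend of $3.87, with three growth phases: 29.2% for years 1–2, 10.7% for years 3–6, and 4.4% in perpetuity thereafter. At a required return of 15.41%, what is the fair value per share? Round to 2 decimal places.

$65.61

Three-stage DDM. Project D₁…D_6; terminal Gordon value at t=6 with g = 0.044; discount at r = 0.1541.
D_1 = 5.0000
D_2 = 6.4601
D_3 = 7.1513
D_4 = 7.9165
D_5 = 8.7635
D_6 = 9.7012
TV_6 = 10.1281/(0.1541−0.044) = 91.9898
P₀ = Σ Dₜ/(1+r)ᵗ + TV_6/(1+r)^6 = 65.6121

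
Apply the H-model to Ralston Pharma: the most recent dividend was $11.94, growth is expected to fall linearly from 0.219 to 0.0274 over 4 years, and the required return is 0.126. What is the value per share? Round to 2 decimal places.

H-model: P₀ = D₀[(1+g_L) + H(g_S−g_L)]/(r−g_L), with H = 4/2 = 2.
P₀ = 11.94 × [(1+0.0274) + 2×(0.219−0.0274)] / (0.126−0.0274)
   = 11.94 × 1.4106 / 0.0986 = 170.8171

$170.82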